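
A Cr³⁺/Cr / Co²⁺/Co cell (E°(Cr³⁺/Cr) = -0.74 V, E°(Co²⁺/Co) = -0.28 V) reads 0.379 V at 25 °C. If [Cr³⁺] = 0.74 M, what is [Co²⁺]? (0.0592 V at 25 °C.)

From the Nernst equation, log Q = n(E° − E)/0.0592 = 6(0.46 − 0.379)/0.0592 = 8.209, so Q = 1.62 × 10^8.
With Q = [Cr³⁺]^2/[Co²⁺]^3 and the known concentrations, [Co²⁺]^3 in the denominator gives [Co²⁺] = 0.0015 M.

0.0015 M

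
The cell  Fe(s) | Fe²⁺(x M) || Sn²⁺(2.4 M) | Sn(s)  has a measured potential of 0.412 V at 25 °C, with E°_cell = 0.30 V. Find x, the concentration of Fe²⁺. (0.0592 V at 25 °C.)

3.9 × 10^-4 M

From the Nernst equation, log Q = n(E° − E)/0.0592 = 2(0.30 − 0.412)/0.0592 = -3.784, so Q = 1.65 × 10^-4.
With Q = [Fe²⁺]/[Sn²⁺] and the known concentrations, [Fe²⁺] in the numerator gives [Fe²⁺] = 3.9 × 10^-4 M.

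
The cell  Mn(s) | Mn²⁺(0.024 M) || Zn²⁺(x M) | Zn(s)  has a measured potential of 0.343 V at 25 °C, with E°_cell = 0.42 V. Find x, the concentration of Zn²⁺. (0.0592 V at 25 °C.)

From the Nernst equation, log Q = n(E° − E)/0.0592 = 2(0.42 − 0.343)/0.0592 = 2.601, so Q = 399.
With Q = [Mn²⁺]/[Zn²⁺] and the known concentrations, [Zn²⁺] in the denominator gives [Zn²⁺] = 6 × 10^-5 M.

6 × 10^-5 M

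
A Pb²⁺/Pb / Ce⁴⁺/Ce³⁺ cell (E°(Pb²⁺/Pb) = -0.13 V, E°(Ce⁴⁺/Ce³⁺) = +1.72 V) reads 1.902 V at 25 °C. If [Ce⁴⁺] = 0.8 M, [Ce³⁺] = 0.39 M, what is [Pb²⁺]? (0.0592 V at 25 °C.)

From the Nernst equation, log Q = n(E° − E)/0.0592 = 2(1.85 − 1.902)/0.0592 = -1.757, so Q = 0.0175.
With Q = [Pb²⁺]·[Ce³⁺]^2/[Ce⁴⁺]^2 and the known concentrations, [Pb²⁺] in the numerator gives [Pb²⁺] = 0.074 M.

0.074 M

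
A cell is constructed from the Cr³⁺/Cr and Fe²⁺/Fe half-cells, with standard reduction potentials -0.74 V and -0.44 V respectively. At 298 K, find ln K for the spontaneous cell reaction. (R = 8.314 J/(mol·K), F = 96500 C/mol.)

ln K = 70.1

E°_cell = -0.44 − (-0.74) = 0.30 V, with n = 6 electrons transferred.
At equilibrium E = 0, so the Nernst equation gives ln K = nFE°/RT = (6)(96500)(0.30)/((8.314)(298)) = 70.11.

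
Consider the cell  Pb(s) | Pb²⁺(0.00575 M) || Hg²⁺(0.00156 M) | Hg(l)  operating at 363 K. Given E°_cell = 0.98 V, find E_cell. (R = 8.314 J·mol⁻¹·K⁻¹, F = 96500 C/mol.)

0.960 V

Balancing electrons gives n = 2; the reaction quotient is Q = [Pb²⁺]/[Hg²⁺] = 3.69.
E = E° − (RT/nF) ln Q = 0.98 − (8.314×363)/(2×96500) × (1.305) = 0.980 − 0.020 = 0.960 V.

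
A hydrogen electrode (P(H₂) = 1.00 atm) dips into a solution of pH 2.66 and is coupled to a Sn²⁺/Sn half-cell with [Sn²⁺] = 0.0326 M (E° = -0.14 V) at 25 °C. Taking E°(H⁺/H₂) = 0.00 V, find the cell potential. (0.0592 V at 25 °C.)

The hydrogen couple is the cathode, so E°_cell = 0.14 V; n = 2.
[H⁺] = 10^(−2.66) = 0.0022 M, and Q = [Sn²⁺]·P(H₂) / [H⁺]^2 = 6810.
E = E° − (0.0592/2) log Q = 0.14 − (0.0592/2)(3.833) = 0.027 V.

0.027 V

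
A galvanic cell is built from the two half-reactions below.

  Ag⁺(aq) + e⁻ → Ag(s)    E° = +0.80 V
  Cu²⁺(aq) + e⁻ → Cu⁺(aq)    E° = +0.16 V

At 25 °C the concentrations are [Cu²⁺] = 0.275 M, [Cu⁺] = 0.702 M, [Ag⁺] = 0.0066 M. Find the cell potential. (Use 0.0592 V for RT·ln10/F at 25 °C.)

0.535 V

The Ag⁺/Ag couple has the higher reduction potential and acts as the cathode, so E°_cell = +0.80 − (+0.16) = 0.64 V.
Balancing electrons gives n = 1; the reaction quotient is Q = [Cu²⁺]/([Cu⁺]·[Ag⁺]) = 59.4.
At 25 °C, E = E° − (0.0592/n) log Q = 0.64 − (0.0592/1)(1.773) = 0.640 − 0.105 = 0.535 V.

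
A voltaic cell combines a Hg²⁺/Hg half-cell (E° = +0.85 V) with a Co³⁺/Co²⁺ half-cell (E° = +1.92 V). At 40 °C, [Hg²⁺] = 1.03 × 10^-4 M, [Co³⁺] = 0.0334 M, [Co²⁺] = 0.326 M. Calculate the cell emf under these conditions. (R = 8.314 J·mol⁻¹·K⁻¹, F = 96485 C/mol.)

The Co³⁺/Co²⁺ couple has the higher reduction potential and acts as the cathode, so E°_cell = +1.92 − (+0.85) = 1.07 V.
Balancing electrons gives n = 2; the reaction quotient is Q = [Hg²⁺]·[Co²⁺]^2/[Co³⁺]^2 = 0.00981.
E = E° − (RT/nF) ln Q = 1.07 − (8.314×313)/(2×96485) × (-4.624) = 1.070 + 0.062 = 1.132 V.

1.13 V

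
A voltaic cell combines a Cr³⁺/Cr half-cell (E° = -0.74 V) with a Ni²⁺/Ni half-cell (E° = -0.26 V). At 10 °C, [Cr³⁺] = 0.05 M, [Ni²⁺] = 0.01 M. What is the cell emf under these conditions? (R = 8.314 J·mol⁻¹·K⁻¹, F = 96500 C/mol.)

The Ni²⁺/Ni couple has the higher reduction potential and acts as the cathode, so E°_cell = -0.26 − (-0.74) = 0.48 V.
Balancing electrons gives n = 6; the reaction quotient is Q = [Cr³⁺]^2/[Ni²⁺]^3 = 2500.
E = E° − (RT/nF) ln Q = 0.48 − (8.314×283)/(6×96500) × (7.824) = 0.480 − 0.032 = 0.448 V.

0.448 V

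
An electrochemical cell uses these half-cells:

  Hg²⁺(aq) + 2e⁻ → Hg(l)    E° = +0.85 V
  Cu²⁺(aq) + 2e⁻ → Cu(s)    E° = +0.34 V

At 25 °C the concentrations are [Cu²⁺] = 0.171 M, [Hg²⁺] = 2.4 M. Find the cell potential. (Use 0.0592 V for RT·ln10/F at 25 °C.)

The Hg²⁺/Hg couple has the higher reduction potential and acts as the cathode, so E°_cell = +0.85 − (+0.34) = 0.51 V.
Balancing electrons gives n = 2; the reaction quotient is Q = [Cu²⁺]/[Hg²⁺] = 0.0713.
At 25 °C, E = E° − (0.0592/n) log Q = 0.51 − (0.0592/2)(-1.147) = 0.510 + 0.034 = 0.544 V.

0.544 V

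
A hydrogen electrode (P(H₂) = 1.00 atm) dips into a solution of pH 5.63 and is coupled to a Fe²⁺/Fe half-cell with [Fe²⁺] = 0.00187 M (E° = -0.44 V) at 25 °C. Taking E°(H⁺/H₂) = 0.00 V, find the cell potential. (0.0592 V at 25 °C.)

0.19 V

The hydrogen couple is the cathode, so E°_cell = 0.44 V; n = 2.
[H⁺] = 10^(−5.63) = 2.3 × 10^-6 M, and Q = [Fe²⁺]·P(H₂) / [H⁺]^2 = 3.4 × 10^8.
E = E° − (0.0592/2) log Q = 0.44 − (0.0592/2)(8.532) = 0.187 V.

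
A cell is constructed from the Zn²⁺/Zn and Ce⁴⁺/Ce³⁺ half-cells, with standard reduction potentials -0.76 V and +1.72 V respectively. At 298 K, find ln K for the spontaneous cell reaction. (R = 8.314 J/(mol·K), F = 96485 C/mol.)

E°_cell = +1.72 − (-0.76) = 2.48 V, with n = 2 electrons transferred.
At equilibrium E = 0, so the Nernst equation gives ln K = nFE°/RT = (2)(96485)(2.48)/((8.314)(298)) = 193.16.

ln K = 193.2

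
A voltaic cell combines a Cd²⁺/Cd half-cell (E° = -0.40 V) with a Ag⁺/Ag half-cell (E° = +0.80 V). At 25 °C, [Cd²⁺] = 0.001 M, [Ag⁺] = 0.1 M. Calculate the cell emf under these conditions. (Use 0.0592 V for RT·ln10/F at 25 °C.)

1.23 V

The Ag⁺/Ag couple has the higher reduction potential and acts as the cathode, so E°_cell = +0.80 − (-0.40) = 1.20 V.
Balancing electrons gives n = 2; the reaction quotient is Q = [Cd²⁺]/[Ag⁺]^2 = 0.100.
At 25 °C, E = E° − (0.0592/n) log Q = 1.20 − (0.0592/2)(-1.000) = 1.200 + 0.030 = 1.230 V.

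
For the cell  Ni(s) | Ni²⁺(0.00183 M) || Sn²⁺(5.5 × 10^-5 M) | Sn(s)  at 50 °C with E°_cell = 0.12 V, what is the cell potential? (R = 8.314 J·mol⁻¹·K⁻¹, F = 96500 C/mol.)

Balancing electrons gives n = 2; the reaction quotient is Q = [Ni²⁺]/[Sn²⁺] = 33.3.
E = E° − (RT/nF) ln Q = 0.12 − (8.314×323)/(2×96500) × (3.505) = 0.120 − 0.049 = 0.071 V.

0.071 V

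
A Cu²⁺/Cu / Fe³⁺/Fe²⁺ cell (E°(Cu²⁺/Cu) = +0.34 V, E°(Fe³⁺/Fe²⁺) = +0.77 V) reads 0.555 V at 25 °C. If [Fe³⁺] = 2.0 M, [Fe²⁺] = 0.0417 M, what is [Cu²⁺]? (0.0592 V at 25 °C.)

0.14 M

From the Nernst equation, log Q = n(E° − E)/0.0592 = 2(0.43 − 0.555)/0.0592 = -4.223, so Q = 5.98 × 10^-5.
With Q = [Cu²⁺]·[Fe²⁺]^2/[Fe³⁺]^2 and the known concentrations, [Cu²⁺] in the numerator gives [Cu²⁺] = 0.14 M.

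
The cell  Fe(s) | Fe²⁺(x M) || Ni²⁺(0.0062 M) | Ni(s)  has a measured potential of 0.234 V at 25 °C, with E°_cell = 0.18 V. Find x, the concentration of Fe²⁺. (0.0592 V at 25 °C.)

From the Nernst equation, log Q = n(E° − E)/0.0592 = 2(0.18 − 0.234)/0.0592 = -1.824, so Q = 0.0150.
With Q = [Fe²⁺]/[Ni²⁺] and the known concentrations, [Fe²⁺] in the numerator gives [Fe²⁺] = 9.3 × 10^-5 M.

9.3 × 10^-5 M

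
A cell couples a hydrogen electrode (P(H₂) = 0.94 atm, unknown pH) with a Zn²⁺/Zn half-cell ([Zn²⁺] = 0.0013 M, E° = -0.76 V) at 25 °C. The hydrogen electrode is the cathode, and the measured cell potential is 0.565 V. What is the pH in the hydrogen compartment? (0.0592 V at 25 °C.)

pH = 4.75

E°_cell = 0.76 V and n = 2.
log Q = n(E° − E)/0.0592 = 2×(0.76 − 0.565)/0.0592 = 6.588.
With Q = [Zn²⁺]·P(H₂) / [H⁺]^2, solving for [H⁺] gives log[H⁺] = -4.750, so pH = 4.75.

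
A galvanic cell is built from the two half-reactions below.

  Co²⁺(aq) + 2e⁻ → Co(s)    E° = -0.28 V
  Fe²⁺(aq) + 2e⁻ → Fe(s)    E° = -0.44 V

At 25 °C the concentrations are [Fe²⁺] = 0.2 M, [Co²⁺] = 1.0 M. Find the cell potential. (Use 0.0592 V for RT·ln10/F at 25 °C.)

The Co²⁺/Co couple has the higher reduction potential and acts as the cathode, so E°_cell = -0.28 − (-0.44) = 0.16 V.
Balancing electrons gives n = 2; the reaction quotient is Q = [Fe²⁺]/[Co²⁺] = 0.200.
At 25 °C, E = E° − (0.0592/n) log Q = 0.16 − (0.0592/2)(-0.699) = 0.160 + 0.021 = 0.181 V.

0.181 V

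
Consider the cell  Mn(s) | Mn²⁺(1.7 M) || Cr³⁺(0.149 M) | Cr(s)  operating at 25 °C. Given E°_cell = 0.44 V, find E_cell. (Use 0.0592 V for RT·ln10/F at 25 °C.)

0.417 V

Balancing electrons gives n = 6; the reaction quotient is Q = [Mn²⁺]^3/[Cr³⁺]^2 = 221.
At 25 °C, E = E° − (0.0592/n) log Q = 0.44 − (0.0592/6)(2.345) = 0.440 − 0.023 = 0.417 V.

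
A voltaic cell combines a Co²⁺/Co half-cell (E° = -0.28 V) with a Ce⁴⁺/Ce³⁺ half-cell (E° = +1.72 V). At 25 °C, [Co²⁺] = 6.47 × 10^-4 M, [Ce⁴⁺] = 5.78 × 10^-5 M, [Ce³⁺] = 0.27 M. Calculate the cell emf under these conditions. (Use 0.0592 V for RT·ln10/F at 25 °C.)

The Ce⁴⁺/Ce³⁺ couple has the higher reduction potential and acts as the cathode, so E°_cell = +1.72 − (-0.28) = 2.00 V.
Balancing electrons gives n = 2; the reaction quotient is Q = [Co²⁺]·[Ce³⁺]^2/[Ce⁴⁺]^2 = 1.41 × 10^4.
At 25 °C, E = E° − (0.0592/n) log Q = 2.00 − (0.0592/2)(4.150) = 2.000 − 0.123 = 1.877 V.

1.88 V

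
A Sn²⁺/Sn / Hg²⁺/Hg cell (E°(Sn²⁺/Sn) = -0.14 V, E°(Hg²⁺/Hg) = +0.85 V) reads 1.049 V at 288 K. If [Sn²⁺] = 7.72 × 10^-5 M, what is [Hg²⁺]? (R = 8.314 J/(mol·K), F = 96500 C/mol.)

0.009 M

From the Nernst equation, ln Q = nF(E° − E)/RT = 2×96500×(0.99 − 1.049)/(8.314×288) = -4.756, so Q = 0.00860.
With Q = [Sn²⁺]/[Hg²⁺] and the known concentrations, [Hg²⁺] in the denominator gives [Hg²⁺] = 0.009 M.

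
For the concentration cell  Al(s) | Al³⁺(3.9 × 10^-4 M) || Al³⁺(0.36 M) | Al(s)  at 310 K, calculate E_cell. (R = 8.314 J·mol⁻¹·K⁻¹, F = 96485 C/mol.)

Both half-cells are Al³⁺/Al, so E°_cell = 0. The concentrated side is the cathode; the cell reaction moves Al³⁺ from high to low concentration with n = 3.
Q = [Al³⁺]_dilute/[Al³⁺]_conc = 3.9 × 10^-4/0.36 = 0.00108.
E = 0 − (RT/nF) ln Q = −((8.314×310)/(3×96485))(-6.828) = 0.0608 V.

0.061 V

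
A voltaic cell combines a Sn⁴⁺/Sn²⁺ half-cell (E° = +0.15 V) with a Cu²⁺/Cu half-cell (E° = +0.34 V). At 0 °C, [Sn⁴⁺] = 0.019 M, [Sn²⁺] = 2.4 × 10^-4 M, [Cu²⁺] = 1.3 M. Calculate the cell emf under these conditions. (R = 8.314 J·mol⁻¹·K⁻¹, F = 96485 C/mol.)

The Cu²⁺/Cu couple has the higher reduction potential and acts as the cathode, so E°_cell = +0.34 − (+0.15) = 0.19 V.
Balancing electrons gives n = 2; the reaction quotient is Q = [Sn⁴⁺]/([Sn²⁺]·[Cu²⁺]) = 60.9.
E = E° − (RT/nF) ln Q = 0.19 − (8.314×273)/(2×96485) × (4.109) = 0.190 − 0.048 = 0.142 V.

0.142 V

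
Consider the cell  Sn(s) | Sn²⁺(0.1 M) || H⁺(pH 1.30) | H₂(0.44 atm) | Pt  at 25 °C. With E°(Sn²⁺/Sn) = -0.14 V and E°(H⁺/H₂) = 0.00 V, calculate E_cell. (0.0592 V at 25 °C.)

0.10 V

The hydrogen couple is the cathode, so E°_cell = 0.14 V; n = 2.
[H⁺] = 10^(−1.30) = 0.050 M, and Q = [Sn²⁺]·P(H₂) / [H⁺]^2 = 17.5.
E = E° − (0.0592/2) log Q = 0.14 − (0.0592/2)(1.243) = 0.103 V.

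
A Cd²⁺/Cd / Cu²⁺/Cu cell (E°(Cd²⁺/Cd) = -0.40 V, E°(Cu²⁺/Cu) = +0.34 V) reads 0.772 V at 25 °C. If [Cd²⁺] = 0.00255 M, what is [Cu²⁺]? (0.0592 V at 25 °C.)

0.031 M

From the Nernst equation, log Q = n(E° − E)/0.0592 = 2(0.74 − 0.772)/0.0592 = -1.081, so Q = 0.0830.
With Q = [Cd²⁺]/[Cu²⁺] and the known concentrations, [Cu²⁺] in the denominator gives [Cu²⁺] = 0.031 M.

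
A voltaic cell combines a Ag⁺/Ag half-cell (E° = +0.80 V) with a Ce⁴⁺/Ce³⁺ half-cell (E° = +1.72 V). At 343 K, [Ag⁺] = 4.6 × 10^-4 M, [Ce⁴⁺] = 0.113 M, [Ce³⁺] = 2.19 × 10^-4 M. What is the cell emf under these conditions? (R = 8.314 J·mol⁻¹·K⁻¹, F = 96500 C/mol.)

The Ce⁴⁺/Ce³⁺ couple has the higher reduction potential and acts as the cathode, so E°_cell = +1.72 − (+0.80) = 0.92 V.
Balancing electrons gives n = 1; the reaction quotient is Q = [Ag⁺]·[Ce³⁺]/[Ce⁴⁺] = 8.92 × 10^-7.
E = E° − (RT/nF) ln Q = 0.92 − (8.314×343)/(1×96500) × (-13.930) = 0.920 + 0.412 = 1.332 V.

1.33 V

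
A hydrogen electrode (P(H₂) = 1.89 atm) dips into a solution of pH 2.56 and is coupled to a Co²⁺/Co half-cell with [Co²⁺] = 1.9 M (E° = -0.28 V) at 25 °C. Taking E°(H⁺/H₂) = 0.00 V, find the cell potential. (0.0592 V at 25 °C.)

The hydrogen couple is the cathode, so E°_cell = 0.28 V; n = 2.
[H⁺] = 10^(−2.56) = 0.0028 M, and Q = [Co²⁺]·P(H₂) / [H⁺]^2 = 4.73 × 10^5.
E = E° − (0.0592/2) log Q = 0.28 − (0.0592/2)(5.675) = 0.112 V.

0.11 V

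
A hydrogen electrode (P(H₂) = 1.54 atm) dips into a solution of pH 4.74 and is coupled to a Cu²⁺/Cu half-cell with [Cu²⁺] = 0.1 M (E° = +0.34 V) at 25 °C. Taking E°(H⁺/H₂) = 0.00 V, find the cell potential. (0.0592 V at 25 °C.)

The Cu²⁺/Cu couple is the cathode, so E°_cell = 0.34 V; n = 2.
[H⁺] = 10^(−4.74) = 1.8 × 10^-5 M, and Q = [H⁺]^2 / ([Cu²⁺]·P(H₂)) = 2.15 × 10^-9.
E = E° − (0.0592/2) log Q = 0.34 − (0.0592/2)(-8.668) = 0.597 V.

0.60 V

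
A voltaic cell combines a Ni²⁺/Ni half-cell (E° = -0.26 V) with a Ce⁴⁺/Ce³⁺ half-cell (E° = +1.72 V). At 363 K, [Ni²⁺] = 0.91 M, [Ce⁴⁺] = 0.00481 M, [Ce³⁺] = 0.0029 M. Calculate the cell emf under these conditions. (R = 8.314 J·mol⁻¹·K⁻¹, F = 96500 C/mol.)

The Ce⁴⁺/Ce³⁺ couple has the higher reduction potential and acts as the cathode, so E°_cell = +1.72 − (-0.26) = 1.98 V.
Balancing electrons gives n = 2; the reaction quotient is Q = [Ni²⁺]·[Ce³⁺]^2/[Ce⁴⁺]^2 = 0.331.
E = E° − (RT/nF) ln Q = 1.98 − (8.314×363)/(2×96500) × (-1.106) = 1.980 + 0.017 = 1.997 V.

2.00 V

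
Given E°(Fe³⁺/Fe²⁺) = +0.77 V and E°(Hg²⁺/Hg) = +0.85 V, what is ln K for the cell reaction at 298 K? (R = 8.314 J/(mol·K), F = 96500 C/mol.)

E°_cell = +0.85 − (+0.77) = 0.08 V, with n = 2 electrons transferred.
At equilibrium E = 0, so the Nernst equation gives ln K = nFE°/RT = (2)(96500)(0.08)/((8.314)(298)) = 6.23.

ln K = 6.2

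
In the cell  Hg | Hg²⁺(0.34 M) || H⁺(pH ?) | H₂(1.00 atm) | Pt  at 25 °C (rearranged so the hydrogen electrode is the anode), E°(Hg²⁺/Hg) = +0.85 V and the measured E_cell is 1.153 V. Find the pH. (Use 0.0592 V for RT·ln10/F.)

E°_cell = 0.85 V and n = 2.
log Q = n(E° − E)/0.0592 = 2×(0.85 − 1.153)/0.0592 = -10.236.
With Q = [H⁺]^2 / ([Hg²⁺]·P(H₂)), solving for [H⁺] gives log[H⁺] = -5.353, so pH = 5.35.

pH = 5.35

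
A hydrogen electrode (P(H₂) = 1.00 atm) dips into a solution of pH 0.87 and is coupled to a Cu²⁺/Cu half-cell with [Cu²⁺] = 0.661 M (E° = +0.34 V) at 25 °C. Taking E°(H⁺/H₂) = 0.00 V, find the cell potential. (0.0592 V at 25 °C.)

The Cu²⁺/Cu couple is the cathode, so E°_cell = 0.34 V; n = 2.
[H⁺] = 10^(−0.87) = 0.13 M, and Q = [H⁺]^2 / ([Cu²⁺]·P(H₂)) = 0.0275.
E = E° − (0.0592/2) log Q = 0.34 − (0.0592/2)(-1.560) = 0.386 V.

0.39 V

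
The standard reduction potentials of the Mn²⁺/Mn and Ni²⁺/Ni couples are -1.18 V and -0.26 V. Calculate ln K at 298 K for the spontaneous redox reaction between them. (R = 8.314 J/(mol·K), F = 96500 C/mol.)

ln K = 71.7

E°_cell = -0.26 − (-1.18) = 0.92 V, with n = 2 electrons transferred.
At equilibrium E = 0, so the Nernst equation gives ln K = nFE°/RT = (2)(96500)(0.92)/((8.314)(298)) = 71.67.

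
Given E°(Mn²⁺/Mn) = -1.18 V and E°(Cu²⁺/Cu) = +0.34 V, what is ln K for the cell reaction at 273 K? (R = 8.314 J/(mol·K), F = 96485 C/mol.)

E°_cell = +0.34 − (-1.18) = 1.52 V, with n = 2 electrons transferred.
At equilibrium E = 0, so the Nernst equation gives ln K = nFE°/RT = (2)(96485)(1.52)/((8.314)(273)) = 129.23.

ln K = 129.2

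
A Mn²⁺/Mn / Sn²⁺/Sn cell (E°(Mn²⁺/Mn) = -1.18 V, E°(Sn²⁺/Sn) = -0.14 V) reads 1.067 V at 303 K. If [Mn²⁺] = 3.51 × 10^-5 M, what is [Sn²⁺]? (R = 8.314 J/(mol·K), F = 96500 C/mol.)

From the Nernst equation, ln Q = nF(E° − E)/RT = 2×96500×(1.04 − 1.067)/(8.314×303) = -2.069, so Q = 0.126.
With Q = [Mn²⁺]/[Sn²⁺] and the known concentrations, [Sn²⁺] in the denominator gives [Sn²⁺] = 2.8 × 10^-4 M.

2.8 × 10^-4 M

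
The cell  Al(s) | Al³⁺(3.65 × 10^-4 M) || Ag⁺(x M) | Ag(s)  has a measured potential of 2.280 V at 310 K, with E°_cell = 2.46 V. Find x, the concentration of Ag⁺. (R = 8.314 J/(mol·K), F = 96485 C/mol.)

8.5 × 10^-5 M

From the Nernst equation, ln Q = nF(E° − E)/RT = 3×96485×(2.46 − 2.280)/(8.314×310) = 20.215, so Q = 6.02 × 10^8.
With Q = [Al³⁺]/[Ag⁺]^3 and the known concentrations, [Ag⁺]^3 in the denominator gives [Ag⁺] = 8.5 × 10^-5 M.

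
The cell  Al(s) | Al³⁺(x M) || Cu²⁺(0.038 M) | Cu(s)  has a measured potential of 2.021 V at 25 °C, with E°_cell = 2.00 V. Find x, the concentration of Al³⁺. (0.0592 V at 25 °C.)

6.4 × 10^-4 M

From the Nernst equation, log Q = n(E° − E)/0.0592 = 6(2.00 − 2.021)/0.0592 = -2.128, so Q = 0.00744.
With Q = [Al³⁺]^2/[Cu²⁺]^3 and the known concentrations, [Al³⁺]^2 in the numerator gives [Al³⁺] = 6.4 × 10^-4 M.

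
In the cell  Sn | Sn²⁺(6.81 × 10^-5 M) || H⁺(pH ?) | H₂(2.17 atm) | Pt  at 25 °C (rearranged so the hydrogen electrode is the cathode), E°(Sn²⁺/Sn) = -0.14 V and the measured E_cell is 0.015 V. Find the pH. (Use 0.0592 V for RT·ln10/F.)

pH = 4.03

E°_cell = 0.14 V and n = 2.
log Q = n(E° − E)/0.0592 = 2×(0.14 − 0.015)/0.0592 = 4.223.
With Q = [Sn²⁺]·P(H₂) / [H⁺]^2, solving for [H⁺] gives log[H⁺] = -4.027, so pH = 4.03.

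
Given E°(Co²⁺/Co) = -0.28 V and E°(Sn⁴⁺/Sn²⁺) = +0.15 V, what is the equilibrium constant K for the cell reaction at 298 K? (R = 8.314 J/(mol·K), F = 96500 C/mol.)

E°_cell = +0.15 − (-0.28) = 0.43 V, with n = 2 electrons transferred.
At equilibrium E = 0, so the Nernst equation gives ln K = nFE°/RT = (2)(96500)(0.43)/((8.314)(298)) = 33.50.
K = e^33.50 = 3.5 × 10^14.

3.5 × 10^14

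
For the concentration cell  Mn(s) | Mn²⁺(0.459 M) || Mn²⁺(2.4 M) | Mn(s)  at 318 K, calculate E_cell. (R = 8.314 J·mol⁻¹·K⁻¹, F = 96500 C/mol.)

0.023 V

Both half-cells are Mn²⁺/Mn, so E°_cell = 0. The concentrated side is the cathode; the cell reaction moves Mn²⁺ from high to low concentration with n = 2.
Q = [Mn²⁺]_dilute/[Mn²⁺]_conc = 0.459/2.4 = 0.191.
E = 0 − (RT/nF) ln Q = −((8.314×318)/(2×96500))(-1.654) = 0.0227 V.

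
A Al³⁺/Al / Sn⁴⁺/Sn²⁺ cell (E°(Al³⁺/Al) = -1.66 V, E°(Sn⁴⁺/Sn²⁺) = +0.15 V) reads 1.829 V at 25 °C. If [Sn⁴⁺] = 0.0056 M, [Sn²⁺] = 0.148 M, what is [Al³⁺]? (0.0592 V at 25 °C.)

8 × 10^-4 M

From the Nernst equation, log Q = n(E° − E)/0.0592 = 6(1.81 − 1.829)/0.0592 = -1.926, so Q = 0.0119.
With Q = [Al³⁺]^2·[Sn²⁺]^3/[Sn⁴⁺]^3 and the known concentrations, [Al³⁺]^2 in the numerator gives [Al³⁺] = 8 × 10^-4 M.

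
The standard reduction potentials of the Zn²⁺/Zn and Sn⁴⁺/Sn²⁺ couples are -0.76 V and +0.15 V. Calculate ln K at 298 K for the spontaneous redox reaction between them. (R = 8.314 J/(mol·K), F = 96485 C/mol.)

E°_cell = +0.15 − (-0.76) = 0.91 V, with n = 2 electrons transferred.
At equilibrium E = 0, so the Nernst equation gives ln K = nFE°/RT = (2)(96485)(0.91)/((8.314)(298)) = 70.88.

ln K = 70.9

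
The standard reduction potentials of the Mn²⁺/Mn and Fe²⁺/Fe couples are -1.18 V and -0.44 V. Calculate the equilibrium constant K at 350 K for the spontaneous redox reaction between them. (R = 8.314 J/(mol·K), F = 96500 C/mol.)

2.1 × 10^21

E°_cell = -0.44 − (-1.18) = 0.74 V, with n = 2 electrons transferred.
At equilibrium E = 0, so the Nernst equation gives ln K = nFE°/RT = (2)(96500)(0.74)/((8.314)(350)) = 49.08.
K = e^49.08 = 2.1 × 10^21.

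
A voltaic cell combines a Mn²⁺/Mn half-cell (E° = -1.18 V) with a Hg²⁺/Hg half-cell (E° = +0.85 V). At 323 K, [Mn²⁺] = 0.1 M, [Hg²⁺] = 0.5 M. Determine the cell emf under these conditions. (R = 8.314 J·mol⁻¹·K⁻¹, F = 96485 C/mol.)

The Hg²⁺/Hg couple has the higher reduction potential and acts as the cathode, so E°_cell = +0.85 − (-1.18) = 2.03 V.
Balancing electrons gives n = 2; the reaction quotient is Q = [Mn²⁺]/[Hg²⁺] = 0.200.
E = E° − (RT/nF) ln Q = 2.03 − (8.314×323)/(2×96485) × (-1.609) = 2.030 + 0.022 = 2.052 V.

2.05 V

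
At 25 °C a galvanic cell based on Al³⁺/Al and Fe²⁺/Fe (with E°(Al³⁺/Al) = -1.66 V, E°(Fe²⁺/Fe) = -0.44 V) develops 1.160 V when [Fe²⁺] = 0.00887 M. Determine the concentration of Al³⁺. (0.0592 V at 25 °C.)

From the Nernst equation, log Q = n(E° − E)/0.0592 = 6(1.22 − 1.160)/0.0592 = 6.081, so Q = 1.21 × 10^6.
With Q = [Al³⁺]^2/[Fe²⁺]^3 and the known concentrations, [Al³⁺]^2 in the numerator gives [Al³⁺] = 0.92 M.

0.92 M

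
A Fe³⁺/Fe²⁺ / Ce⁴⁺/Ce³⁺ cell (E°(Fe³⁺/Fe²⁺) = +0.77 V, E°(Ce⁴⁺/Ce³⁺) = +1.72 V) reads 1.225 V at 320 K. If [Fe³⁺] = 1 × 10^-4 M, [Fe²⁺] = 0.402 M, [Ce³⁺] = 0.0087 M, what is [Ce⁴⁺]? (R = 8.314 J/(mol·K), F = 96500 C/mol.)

0.046 M

From the Nernst equation, ln Q = nF(E° − E)/RT = 1×96500×(0.95 − 1.225)/(8.314×320) = -9.975, so Q = 4.66 × 10^-5.
With Q = [Fe³⁺]·[Ce³⁺]/([Fe²⁺]·[Ce⁴⁺]) and the known concentrations, [Ce⁴⁺] in the denominator gives [Ce⁴⁺] = 0.046 M.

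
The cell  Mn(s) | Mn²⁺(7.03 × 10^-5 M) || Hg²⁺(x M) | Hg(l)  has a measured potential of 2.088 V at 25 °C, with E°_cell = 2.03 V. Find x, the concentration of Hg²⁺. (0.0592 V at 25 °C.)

0.0064 M

From the Nernst equation, log Q = n(E° − E)/0.0592 = 2(2.03 − 2.088)/0.0592 = -1.959, so Q = 0.0110.
With Q = [Mn²⁺]/[Hg²⁺] and the known concentrations, [Hg²⁺] in the denominator gives [Hg²⁺] = 0.0064 M.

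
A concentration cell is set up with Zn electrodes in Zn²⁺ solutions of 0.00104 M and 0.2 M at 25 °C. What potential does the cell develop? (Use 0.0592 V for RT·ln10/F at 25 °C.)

0.068 V

Both half-cells are Zn²⁺/Zn, so E°_cell = 0. The concentrated side is the cathode; the cell reaction moves Zn²⁺ from high to low concentration with n = 2.
Q = [Zn²⁺]_dilute/[Zn²⁺]_conc = 0.00104/0.2 = 0.00520.
E = 0 − (0.0592/2) log Q = −(0.0592/2)(-2.284) = 0.0676 V.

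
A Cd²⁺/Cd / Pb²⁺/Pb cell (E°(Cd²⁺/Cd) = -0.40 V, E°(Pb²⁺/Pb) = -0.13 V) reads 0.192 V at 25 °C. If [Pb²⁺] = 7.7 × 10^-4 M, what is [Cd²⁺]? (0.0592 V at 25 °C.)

From the Nernst equation, log Q = n(E° − E)/0.0592 = 2(0.27 − 0.192)/0.0592 = 2.635, so Q = 432.
With Q = [Cd²⁺]/[Pb²⁺] and the known concentrations, [Cd²⁺] in the numerator gives [Cd²⁺] = 0.33 M.

0.33 M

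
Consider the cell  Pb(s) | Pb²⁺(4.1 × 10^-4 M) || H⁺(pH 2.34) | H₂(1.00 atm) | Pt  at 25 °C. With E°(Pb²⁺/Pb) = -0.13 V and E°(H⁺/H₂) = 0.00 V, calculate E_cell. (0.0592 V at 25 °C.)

0.092 V

The hydrogen couple is the cathode, so E°_cell = 0.13 V; n = 2.
[H⁺] = 10^(−2.34) = 0.0046 M, and Q = [Pb²⁺]·P(H₂) / [H⁺]^2 = 19.6.
E = E° − (0.0592/2) log Q = 0.13 − (0.0592/2)(1.293) = 0.092 V.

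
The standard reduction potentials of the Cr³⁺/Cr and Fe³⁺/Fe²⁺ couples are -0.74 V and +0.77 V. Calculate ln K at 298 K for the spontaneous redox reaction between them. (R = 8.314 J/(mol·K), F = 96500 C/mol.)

ln K = 176.4

E°_cell = +0.77 − (-0.74) = 1.51 V, with n = 3 electrons transferred.
At equilibrium E = 0, so the Nernst equation gives ln K = nFE°/RT = (3)(96500)(1.51)/((8.314)(298)) = 176.44.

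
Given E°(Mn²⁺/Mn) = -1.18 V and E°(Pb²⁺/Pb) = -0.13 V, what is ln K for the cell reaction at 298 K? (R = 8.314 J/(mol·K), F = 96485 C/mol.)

E°_cell = -0.13 − (-1.18) = 1.05 V, with n = 2 electrons transferred.
At equilibrium E = 0, so the Nernst equation gives ln K = nFE°/RT = (2)(96485)(1.05)/((8.314)(298)) = 81.78.

ln K = 81.8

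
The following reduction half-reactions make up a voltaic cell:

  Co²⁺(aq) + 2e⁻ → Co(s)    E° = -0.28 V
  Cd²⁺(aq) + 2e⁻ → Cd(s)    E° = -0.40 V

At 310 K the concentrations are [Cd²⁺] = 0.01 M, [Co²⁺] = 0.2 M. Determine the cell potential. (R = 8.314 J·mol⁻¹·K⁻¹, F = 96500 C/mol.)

0.160 V

The Co²⁺/Co couple has the higher reduction potential and acts as the cathode, so E°_cell = -0.28 − (-0.40) = 0.12 V.
Balancing electrons gives n = 2; the reaction quotient is Q = [Cd²⁺]/[Co²⁺] = 0.0500.
E = E° − (RT/nF) ln Q = 0.12 − (8.314×310)/(2×96500) × (-2.996) = 0.120 + 0.040 = 0.160 V.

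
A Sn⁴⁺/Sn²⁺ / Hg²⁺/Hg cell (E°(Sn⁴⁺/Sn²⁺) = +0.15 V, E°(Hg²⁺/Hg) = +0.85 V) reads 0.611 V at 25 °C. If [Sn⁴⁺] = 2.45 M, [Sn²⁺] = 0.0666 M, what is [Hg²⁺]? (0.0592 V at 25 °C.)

0.036 M

From the Nernst equation, log Q = n(E° − E)/0.0592 = 2(0.70 − 0.611)/0.0592 = 3.007, so Q = 1020.
With Q = [Sn⁴⁺]/([Sn²⁺]·[Hg²⁺]) and the known concentrations, [Hg²⁺] in the denominator gives [Hg²⁺] = 0.036 M.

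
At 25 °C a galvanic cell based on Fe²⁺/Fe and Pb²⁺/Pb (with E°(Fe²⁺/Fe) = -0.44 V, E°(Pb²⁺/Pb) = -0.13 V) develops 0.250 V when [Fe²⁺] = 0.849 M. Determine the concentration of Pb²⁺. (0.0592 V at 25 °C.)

0.008 M

From the Nernst equation, log Q = n(E° − E)/0.0592 = 2(0.31 − 0.250)/0.0592 = 2.027, so Q = 106.
With Q = [Fe²⁺]/[Pb²⁺] and the known concentrations, [Pb²⁺] in the denominator gives [Pb²⁺] = 0.008 M.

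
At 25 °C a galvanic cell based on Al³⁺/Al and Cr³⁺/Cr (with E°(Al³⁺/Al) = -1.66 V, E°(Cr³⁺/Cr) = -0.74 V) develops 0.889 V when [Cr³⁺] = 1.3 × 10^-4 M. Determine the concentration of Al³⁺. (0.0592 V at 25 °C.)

From the Nernst equation, log Q = n(E° − E)/0.0592 = 3(0.92 − 0.889)/0.0592 = 1.571, so Q = 37.2.
With Q = [Al³⁺]/[Cr³⁺] and the known concentrations, [Al³⁺] in the numerator gives [Al³⁺] = 0.0048 M.

0.0048 M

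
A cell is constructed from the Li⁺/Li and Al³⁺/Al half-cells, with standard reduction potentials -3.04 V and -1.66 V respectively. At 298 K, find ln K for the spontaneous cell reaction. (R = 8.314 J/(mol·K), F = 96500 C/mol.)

ln K = 161.3

E°_cell = -1.66 − (-3.04) = 1.38 V, with n = 3 electrons transferred.
At equilibrium E = 0, so the Nernst equation gives ln K = nFE°/RT = (3)(96500)(1.38)/((8.314)(298)) = 161.25.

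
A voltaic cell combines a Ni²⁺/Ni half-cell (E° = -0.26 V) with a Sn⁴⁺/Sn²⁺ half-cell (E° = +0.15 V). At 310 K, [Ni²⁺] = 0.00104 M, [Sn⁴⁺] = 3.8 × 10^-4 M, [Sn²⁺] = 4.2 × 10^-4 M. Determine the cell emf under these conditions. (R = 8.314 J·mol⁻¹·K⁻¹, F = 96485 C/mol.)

0.500 V

The Sn⁴⁺/Sn²⁺ couple has the higher reduction potential and acts as the cathode, so E°_cell = +0.15 − (-0.26) = 0.41 V.
Balancing electrons gives n = 2; the reaction quotient is Q = [Ni²⁺]·[Sn²⁺]/[Sn⁴⁺] = 0.00115.
E = E° − (RT/nF) ln Q = 0.41 − (8.314×310)/(2×96485) × (-6.768) = 0.410 + 0.090 = 0.500 V.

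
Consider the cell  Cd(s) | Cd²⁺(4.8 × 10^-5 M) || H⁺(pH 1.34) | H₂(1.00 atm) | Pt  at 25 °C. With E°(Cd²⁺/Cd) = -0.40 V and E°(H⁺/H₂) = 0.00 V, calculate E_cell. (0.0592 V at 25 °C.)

0.45 V

The hydrogen couple is the cathode, so E°_cell = 0.40 V; n = 2.
[H⁺] = 10^(−1.34) = 0.046 M, and Q = [Cd²⁺]·P(H₂) / [H⁺]^2 = 0.0230.
E = E° − (0.0592/2) log Q = 0.40 − (0.0592/2)(-1.639) = 0.449 V.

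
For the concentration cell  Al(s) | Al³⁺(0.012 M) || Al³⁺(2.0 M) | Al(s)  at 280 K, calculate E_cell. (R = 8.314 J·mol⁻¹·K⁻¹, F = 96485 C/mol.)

Both half-cells are Al³⁺/Al, so E°_cell = 0. The concentrated side is the cathode; the cell reaction moves Al³⁺ from high to low concentration with n = 3.
Q = [Al³⁺]_dilute/[Al³⁺]_conc = 0.012/2.0 = 0.00600.
E = 0 − (RT/nF) ln Q = −((8.314×280)/(3×96485))(-5.116) = 0.0411 V.

0.041 V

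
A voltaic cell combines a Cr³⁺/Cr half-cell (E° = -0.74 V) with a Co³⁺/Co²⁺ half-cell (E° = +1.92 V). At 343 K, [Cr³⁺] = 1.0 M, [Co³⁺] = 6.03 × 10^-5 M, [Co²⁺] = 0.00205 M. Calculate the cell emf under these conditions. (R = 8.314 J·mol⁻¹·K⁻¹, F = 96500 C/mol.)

2.56 V

The Co³⁺/Co²⁺ couple has the higher reduction potential and acts as the cathode, so E°_cell = +1.92 − (-0.74) = 2.66 V.
Balancing electrons gives n = 3; the reaction quotient is Q = [Cr³⁺]·[Co²⁺]^3/[Co³⁺]^3 = 3.93 × 10^4.
E = E° − (RT/nF) ln Q = 2.66 − (8.314×343)/(3×96500) × (10.579) = 2.660 − 0.104 = 2.556 V.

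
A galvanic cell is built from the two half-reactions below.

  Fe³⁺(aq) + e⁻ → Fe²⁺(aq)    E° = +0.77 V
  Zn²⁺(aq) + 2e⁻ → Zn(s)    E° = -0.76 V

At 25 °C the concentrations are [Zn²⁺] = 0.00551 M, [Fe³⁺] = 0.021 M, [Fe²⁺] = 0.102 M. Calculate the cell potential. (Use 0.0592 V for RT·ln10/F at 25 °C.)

1.56 V

The Fe³⁺/Fe²⁺ couple has the higher reduction potential and acts as the cathode, so E°_cell = +0.77 − (-0.76) = 1.53 V.
Balancing electrons gives n = 2; the reaction quotient is Q = [Zn²⁺]·[Fe²⁺]^2/[Fe³⁺]^2 = 0.130.
At 25 °C, E = E° − (0.0592/n) log Q = 1.53 − (0.0592/2)(-0.886) = 1.530 + 0.026 = 1.556 V.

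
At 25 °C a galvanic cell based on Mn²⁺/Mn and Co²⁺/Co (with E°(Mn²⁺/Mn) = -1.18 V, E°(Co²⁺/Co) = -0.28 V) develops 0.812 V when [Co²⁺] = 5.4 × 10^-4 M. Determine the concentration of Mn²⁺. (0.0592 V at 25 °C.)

From the Nernst equation, log Q = n(E° − E)/0.0592 = 2(0.90 − 0.812)/0.0592 = 2.973, so Q = 940.
With Q = [Mn²⁺]/[Co²⁺] and the known concentrations, [Mn²⁺] in the numerator gives [Mn²⁺] = 0.51 M.

0.51 M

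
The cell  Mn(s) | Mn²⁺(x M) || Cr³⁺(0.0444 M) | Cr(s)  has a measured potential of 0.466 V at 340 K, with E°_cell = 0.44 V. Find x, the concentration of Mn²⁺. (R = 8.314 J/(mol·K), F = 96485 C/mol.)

From the Nernst equation, ln Q = nF(E° − E)/RT = 6×96485×(0.44 − 0.466)/(8.314×340) = -5.325, so Q = 0.00487.
With Q = [Mn²⁺]^3/[Cr³⁺]^2 and the known concentrations, [Mn²⁺]^3 in the numerator gives [Mn²⁺] = 0.021 M.

0.021 M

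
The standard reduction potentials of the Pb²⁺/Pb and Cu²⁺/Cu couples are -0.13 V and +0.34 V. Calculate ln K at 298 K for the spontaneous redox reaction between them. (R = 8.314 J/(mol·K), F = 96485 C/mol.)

E°_cell = +0.34 − (-0.13) = 0.47 V, with n = 2 electrons transferred.
At equilibrium E = 0, so the Nernst equation gives ln K = nFE°/RT = (2)(96485)(0.47)/((8.314)(298)) = 36.61.

ln K = 36.6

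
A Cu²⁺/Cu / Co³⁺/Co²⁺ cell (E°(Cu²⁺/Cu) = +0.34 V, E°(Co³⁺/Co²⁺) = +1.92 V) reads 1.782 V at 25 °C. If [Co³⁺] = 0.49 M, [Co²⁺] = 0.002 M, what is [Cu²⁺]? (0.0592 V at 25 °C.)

From the Nernst equation, log Q = n(E° − E)/0.0592 = 2(1.58 − 1.782)/0.0592 = -6.824, so Q = 1.5 × 10^-7.
With Q = [Cu²⁺]·[Co²⁺]^2/[Co³⁺]^2 and the known concentrations, [Cu²⁺] in the numerator gives [Cu²⁺] = 0.009 M.

0.009 M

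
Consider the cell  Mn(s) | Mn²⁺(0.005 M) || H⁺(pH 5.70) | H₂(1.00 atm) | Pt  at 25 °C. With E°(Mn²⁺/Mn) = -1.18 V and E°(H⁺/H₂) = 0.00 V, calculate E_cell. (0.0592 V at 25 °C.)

The hydrogen couple is the cathode, so E°_cell = 1.18 V; n = 2.
[H⁺] = 10^(−5.70) = 2 × 10^-6 M, and Q = [Mn²⁺]·P(H₂) / [H⁺]^2 = 1.26 × 10^9.
E = E° − (0.0592/2) log Q = 1.18 − (0.0592/2)(9.099) = 0.911 V.

0.91 V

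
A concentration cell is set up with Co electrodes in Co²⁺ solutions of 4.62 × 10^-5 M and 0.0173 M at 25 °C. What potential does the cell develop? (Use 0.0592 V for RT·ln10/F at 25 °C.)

Both half-cells are Co²⁺/Co, so E°_cell = 0. The concentrated side is the cathode; the cell reaction moves Co²⁺ from high to low concentration with n = 2.
Q = [Co²⁺]_dilute/[Co²⁺]_conc = 4.62 × 10^-5/0.0173 = 0.00267.
E = 0 − (0.0592/2) log Q = −(0.0592/2)(-2.573) = 0.0762 V.

0.076 V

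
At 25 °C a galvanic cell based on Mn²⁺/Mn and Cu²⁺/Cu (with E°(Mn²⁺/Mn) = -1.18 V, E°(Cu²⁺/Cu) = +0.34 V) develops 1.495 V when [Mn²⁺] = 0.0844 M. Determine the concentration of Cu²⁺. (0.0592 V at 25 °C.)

From the Nernst equation, log Q = n(E° − E)/0.0592 = 2(1.52 − 1.495)/0.0592 = 0.845, so Q = 6.99.
With Q = [Mn²⁺]/[Cu²⁺] and the known concentrations, [Cu²⁺] in the denominator gives [Cu²⁺] = 0.012 M.

0.012 M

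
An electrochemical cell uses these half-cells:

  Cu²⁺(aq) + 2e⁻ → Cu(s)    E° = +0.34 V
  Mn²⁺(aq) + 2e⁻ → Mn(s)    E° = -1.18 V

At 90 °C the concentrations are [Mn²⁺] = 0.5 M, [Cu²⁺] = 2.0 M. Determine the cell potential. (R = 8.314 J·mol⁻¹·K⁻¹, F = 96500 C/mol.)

1.54 V

The Cu²⁺/Cu couple has the higher reduction potential and acts as the cathode, so E°_cell = +0.34 − (-1.18) = 1.52 V.
Balancing electrons gives n = 2; the reaction quotient is Q = [Mn²⁺]/[Cu²⁺] = 0.250.
E = E° − (RT/nF) ln Q = 1.52 − (8.314×363)/(2×96500) × (-1.386) = 1.520 + 0.022 = 1.542 V.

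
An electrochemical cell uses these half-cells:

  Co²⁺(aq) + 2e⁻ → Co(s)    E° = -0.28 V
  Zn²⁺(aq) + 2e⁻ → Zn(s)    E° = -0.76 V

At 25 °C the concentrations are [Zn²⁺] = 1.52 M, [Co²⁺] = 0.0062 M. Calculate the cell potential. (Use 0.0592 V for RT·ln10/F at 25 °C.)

0.409 V

The Co²⁺/Co couple has the higher reduction potential and acts as the cathode, so E°_cell = -0.28 − (-0.76) = 0.48 V.
Balancing electrons gives n = 2; the reaction quotient is Q = [Zn²⁺]/[Co²⁺] = 245.
At 25 °C, E = E° − (0.0592/n) log Q = 0.48 − (0.0592/2)(2.389) = 0.480 − 0.071 = 0.409 V.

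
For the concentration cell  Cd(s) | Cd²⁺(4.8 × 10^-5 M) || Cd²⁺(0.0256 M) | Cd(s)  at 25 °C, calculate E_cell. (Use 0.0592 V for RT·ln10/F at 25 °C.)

Both half-cells are Cd²⁺/Cd, so E°_cell = 0. The concentrated side is the cathode; the cell reaction moves Cd²⁺ from high to low concentration with n = 2.
Q = [Cd²⁺]_dilute/[Cd²⁺]_conc = 4.8 × 10^-5/0.0256 = 0.00188.
E = 0 − (0.0592/2) log Q = −(0.0592/2)(-2.727) = 0.0807 V.

0.081 V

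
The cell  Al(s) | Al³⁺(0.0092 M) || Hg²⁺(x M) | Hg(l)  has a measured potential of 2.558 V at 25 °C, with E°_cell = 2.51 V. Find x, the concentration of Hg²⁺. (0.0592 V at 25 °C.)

1.8 M

From the Nernst equation, log Q = n(E° − E)/0.0592 = 6(2.51 − 2.558)/0.0592 = -4.865, so Q = 1.37 × 10^-5.
With Q = [Al³⁺]^2/[Hg²⁺]^3 and the known concentrations, [Hg²⁺]^3 in the denominator gives [Hg²⁺] = 1.8 M.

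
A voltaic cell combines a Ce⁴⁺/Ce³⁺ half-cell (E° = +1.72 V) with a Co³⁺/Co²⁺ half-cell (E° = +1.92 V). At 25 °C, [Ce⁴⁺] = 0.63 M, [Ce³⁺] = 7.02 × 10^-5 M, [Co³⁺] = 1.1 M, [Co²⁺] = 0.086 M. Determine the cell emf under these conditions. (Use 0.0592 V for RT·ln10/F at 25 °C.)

The Co³⁺/Co²⁺ couple has the higher reduction potential and acts as the cathode, so E°_cell = +1.92 − (+1.72) = 0.20 V.
Balancing electrons gives n = 1; the reaction quotient is Q = [Ce⁴⁺]·[Co²⁺]/([Ce³⁺]·[Co³⁺]) = 702.
At 25 °C, E = E° − (0.0592/n) log Q = 0.20 − (0.0592/1)(2.846) = 0.200 − 0.168 = 0.032 V.

0.032 V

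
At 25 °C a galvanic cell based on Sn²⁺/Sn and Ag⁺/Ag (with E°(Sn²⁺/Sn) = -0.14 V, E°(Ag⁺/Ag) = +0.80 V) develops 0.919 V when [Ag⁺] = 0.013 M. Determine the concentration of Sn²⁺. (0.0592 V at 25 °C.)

8.7 × 10^-4 M

From the Nernst equation, log Q = n(E° − E)/0.0592 = 2(0.94 − 0.919)/0.0592 = 0.709, so Q = 5.12.
With Q = [Sn²⁺]/[Ag⁺]^2 and the known concentrations, [Sn²⁺] in the numerator gives [Sn²⁺] = 8.7 × 10^-4 M.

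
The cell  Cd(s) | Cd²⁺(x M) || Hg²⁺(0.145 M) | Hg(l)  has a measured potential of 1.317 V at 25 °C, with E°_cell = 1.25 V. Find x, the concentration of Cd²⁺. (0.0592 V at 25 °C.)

7.9 × 10^-4 M

From the Nernst equation, log Q = n(E° − E)/0.0592 = 2(1.25 − 1.317)/0.0592 = -2.264, so Q = 0.00545.
With Q = [Cd²⁺]/[Hg²⁺] and the known concentrations, [Cd²⁺] in the numerator gives [Cd²⁺] = 7.9 × 10^-4 M.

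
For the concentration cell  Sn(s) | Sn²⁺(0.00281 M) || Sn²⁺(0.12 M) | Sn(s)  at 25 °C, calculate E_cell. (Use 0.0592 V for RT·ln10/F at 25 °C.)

Both half-cells are Sn²⁺/Sn, so E°_cell = 0. The concentrated side is the cathode; the cell reaction moves Sn²⁺ from high to low concentration with n = 2.
Q = [Sn²⁺]_dilute/[Sn²⁺]_conc = 0.00281/0.12 = 0.0234.
E = 0 − (0.0592/2) log Q = −(0.0592/2)(-1.630) = 0.0482 V.

0.048 V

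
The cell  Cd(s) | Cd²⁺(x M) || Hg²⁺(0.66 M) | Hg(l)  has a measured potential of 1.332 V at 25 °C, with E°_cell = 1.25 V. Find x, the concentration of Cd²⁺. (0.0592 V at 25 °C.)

0.0011 M

From the Nernst equation, log Q = n(E° − E)/0.0592 = 2(1.25 − 1.332)/0.0592 = -2.770, so Q = 0.00170.
With Q = [Cd²⁺]/[Hg²⁺] and the known concentrations, [Cd²⁺] in the numerator gives [Cd²⁺] = 0.0011 M.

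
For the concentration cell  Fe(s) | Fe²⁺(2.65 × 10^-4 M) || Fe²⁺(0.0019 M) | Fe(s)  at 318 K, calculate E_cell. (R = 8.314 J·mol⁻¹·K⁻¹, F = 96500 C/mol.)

0.027 V

Both half-cells are Fe²⁺/Fe, so E°_cell = 0. The concentrated side is the cathode; the cell reaction moves Fe²⁺ from high to low concentration with n = 2.
Q = [Fe²⁺]_dilute/[Fe²⁺]_conc = 2.65 × 10^-4/0.0019 = 0.139.
E = 0 − (RT/nF) ln Q = −((8.314×318)/(2×96500))(-1.970) = 0.0270 V.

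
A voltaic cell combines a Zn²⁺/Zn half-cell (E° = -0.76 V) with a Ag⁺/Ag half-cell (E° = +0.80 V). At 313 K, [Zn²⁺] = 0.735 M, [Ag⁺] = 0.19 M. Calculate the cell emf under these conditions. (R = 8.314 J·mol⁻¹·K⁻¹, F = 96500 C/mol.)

1.52 V

The Ag⁺/Ag couple has the higher reduction potential and acts as the cathode, so E°_cell = +0.80 − (-0.76) = 1.56 V.
Balancing electrons gives n = 2; the reaction quotient is Q = [Zn²⁺]/[Ag⁺]^2 = 20.4.
E = E° − (RT/nF) ln Q = 1.56 − (8.314×313)/(2×96500) × (3.014) = 1.560 − 0.041 = 1.519 V.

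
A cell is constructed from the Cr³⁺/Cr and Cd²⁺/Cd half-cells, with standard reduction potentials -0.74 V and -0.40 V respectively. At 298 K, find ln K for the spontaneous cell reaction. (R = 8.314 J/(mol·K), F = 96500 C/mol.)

ln K = 79.5

E°_cell = -0.40 − (-0.74) = 0.34 V, with n = 6 electrons transferred.
At equilibrium E = 0, so the Nernst equation gives ln K = nFE°/RT = (6)(96500)(0.34)/((8.314)(298)) = 79.46.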